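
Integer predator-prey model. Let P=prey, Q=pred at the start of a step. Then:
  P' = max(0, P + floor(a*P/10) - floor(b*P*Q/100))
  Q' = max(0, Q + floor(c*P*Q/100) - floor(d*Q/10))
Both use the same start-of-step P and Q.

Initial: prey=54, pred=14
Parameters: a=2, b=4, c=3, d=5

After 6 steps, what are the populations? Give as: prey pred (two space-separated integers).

Answer: 0 3

Derivation:
Step 1: prey: 54+10-30=34; pred: 14+22-7=29
Step 2: prey: 34+6-39=1; pred: 29+29-14=44
Step 3: prey: 1+0-1=0; pred: 44+1-22=23
Step 4: prey: 0+0-0=0; pred: 23+0-11=12
Step 5: prey: 0+0-0=0; pred: 12+0-6=6
Step 6: prey: 0+0-0=0; pred: 6+0-3=3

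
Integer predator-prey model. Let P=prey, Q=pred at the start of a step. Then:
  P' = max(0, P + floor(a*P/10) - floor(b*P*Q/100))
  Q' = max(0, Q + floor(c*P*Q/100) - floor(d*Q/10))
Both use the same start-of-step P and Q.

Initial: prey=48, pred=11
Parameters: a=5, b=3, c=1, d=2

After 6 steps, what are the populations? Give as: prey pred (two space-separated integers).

Step 1: prey: 48+24-15=57; pred: 11+5-2=14
Step 2: prey: 57+28-23=62; pred: 14+7-2=19
Step 3: prey: 62+31-35=58; pred: 19+11-3=27
Step 4: prey: 58+29-46=41; pred: 27+15-5=37
Step 5: prey: 41+20-45=16; pred: 37+15-7=45
Step 6: prey: 16+8-21=3; pred: 45+7-9=43

Answer: 3 43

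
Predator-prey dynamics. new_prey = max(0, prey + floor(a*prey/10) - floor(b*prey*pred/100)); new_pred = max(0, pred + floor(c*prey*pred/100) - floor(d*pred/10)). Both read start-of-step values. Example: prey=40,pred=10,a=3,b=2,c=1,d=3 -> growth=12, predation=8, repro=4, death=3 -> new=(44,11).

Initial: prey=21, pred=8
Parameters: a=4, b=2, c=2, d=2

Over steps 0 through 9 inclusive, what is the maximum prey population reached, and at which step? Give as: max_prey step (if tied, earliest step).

Step 1: prey: 21+8-3=26; pred: 8+3-1=10
Step 2: prey: 26+10-5=31; pred: 10+5-2=13
Step 3: prey: 31+12-8=35; pred: 13+8-2=19
Step 4: prey: 35+14-13=36; pred: 19+13-3=29
Step 5: prey: 36+14-20=30; pred: 29+20-5=44
Step 6: prey: 30+12-26=16; pred: 44+26-8=62
Step 7: prey: 16+6-19=3; pred: 62+19-12=69
Step 8: prey: 3+1-4=0; pred: 69+4-13=60
Step 9: prey: 0+0-0=0; pred: 60+0-12=48
Max prey = 36 at step 4

Answer: 36 4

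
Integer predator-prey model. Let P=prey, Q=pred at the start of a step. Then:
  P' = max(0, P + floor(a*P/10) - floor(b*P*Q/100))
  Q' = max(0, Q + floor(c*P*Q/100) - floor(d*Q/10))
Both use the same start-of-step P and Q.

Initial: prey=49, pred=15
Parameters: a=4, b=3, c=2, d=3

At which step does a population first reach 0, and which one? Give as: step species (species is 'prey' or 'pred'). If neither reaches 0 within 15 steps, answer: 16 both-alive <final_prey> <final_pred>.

Answer: 4 prey

Derivation:
Step 1: prey: 49+19-22=46; pred: 15+14-4=25
Step 2: prey: 46+18-34=30; pred: 25+23-7=41
Step 3: prey: 30+12-36=6; pred: 41+24-12=53
Step 4: prey: 6+2-9=0; pred: 53+6-15=44
First extinction: prey at step 4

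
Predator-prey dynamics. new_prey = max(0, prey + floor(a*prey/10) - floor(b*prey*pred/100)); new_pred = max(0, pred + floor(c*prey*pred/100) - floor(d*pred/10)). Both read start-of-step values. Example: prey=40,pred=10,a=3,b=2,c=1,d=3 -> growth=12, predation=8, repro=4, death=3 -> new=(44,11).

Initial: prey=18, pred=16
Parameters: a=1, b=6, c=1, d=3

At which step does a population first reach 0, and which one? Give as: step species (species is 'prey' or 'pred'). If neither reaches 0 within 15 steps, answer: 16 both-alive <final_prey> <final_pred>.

Answer: 16 both-alive 1 3

Derivation:
Step 1: prey: 18+1-17=2; pred: 16+2-4=14
Step 2: prey: 2+0-1=1; pred: 14+0-4=10
Step 3: prey: 1+0-0=1; pred: 10+0-3=7
Step 4: prey: 1+0-0=1; pred: 7+0-2=5
Step 5: prey: 1+0-0=1; pred: 5+0-1=4
Step 6: prey: 1+0-0=1; pred: 4+0-1=3
Step 7: prey: 1+0-0=1; pred: 3+0-0=3
Steps 8-15: state stable at prey=1, pred=3 (no change)
No extinction within 15 steps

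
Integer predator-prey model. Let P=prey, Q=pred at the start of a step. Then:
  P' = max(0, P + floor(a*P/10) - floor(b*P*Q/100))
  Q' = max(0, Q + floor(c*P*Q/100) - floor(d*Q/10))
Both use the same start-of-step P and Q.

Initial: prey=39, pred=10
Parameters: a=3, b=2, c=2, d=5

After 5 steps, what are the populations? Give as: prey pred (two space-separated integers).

Step 1: prey: 39+11-7=43; pred: 10+7-5=12
Step 2: prey: 43+12-10=45; pred: 12+10-6=16
Step 3: prey: 45+13-14=44; pred: 16+14-8=22
Step 4: prey: 44+13-19=38; pred: 22+19-11=30
Step 5: prey: 38+11-22=27; pred: 30+22-15=37

Answer: 27 37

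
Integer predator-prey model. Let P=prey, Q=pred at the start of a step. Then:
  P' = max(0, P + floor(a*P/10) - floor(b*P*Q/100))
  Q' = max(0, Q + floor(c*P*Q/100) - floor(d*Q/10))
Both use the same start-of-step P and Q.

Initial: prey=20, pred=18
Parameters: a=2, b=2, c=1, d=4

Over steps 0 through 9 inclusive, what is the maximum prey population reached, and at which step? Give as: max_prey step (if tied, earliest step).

Answer: 31 9

Derivation:
Step 1: prey: 20+4-7=17; pred: 18+3-7=14
Step 2: prey: 17+3-4=16; pred: 14+2-5=11
Step 3: prey: 16+3-3=16; pred: 11+1-4=8
Step 4: prey: 16+3-2=17; pred: 8+1-3=6
Step 5: prey: 17+3-2=18; pred: 6+1-2=5
Step 6: prey: 18+3-1=20; pred: 5+0-2=3
Step 7: prey: 20+4-1=23; pred: 3+0-1=2
Step 8: prey: 23+4-0=27; pred: 2+0-0=2
Step 9: prey: 27+5-1=31; pred: 2+0-0=2
Max prey = 31 at step 9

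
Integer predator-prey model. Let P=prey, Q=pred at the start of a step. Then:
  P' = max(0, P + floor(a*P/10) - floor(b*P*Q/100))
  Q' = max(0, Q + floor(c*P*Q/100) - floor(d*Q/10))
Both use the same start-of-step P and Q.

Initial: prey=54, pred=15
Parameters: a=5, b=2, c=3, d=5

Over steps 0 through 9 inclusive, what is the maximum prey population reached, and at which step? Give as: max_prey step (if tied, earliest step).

Answer: 65 1

Derivation:
Step 1: prey: 54+27-16=65; pred: 15+24-7=32
Step 2: prey: 65+32-41=56; pred: 32+62-16=78
Step 3: prey: 56+28-87=0; pred: 78+131-39=170
Step 4: prey: 0+0-0=0; pred: 170+0-85=85
Step 5: prey: 0+0-0=0; pred: 85+0-42=43
Step 6: prey: 0+0-0=0; pred: 43+0-21=22
Step 7: prey: 0+0-0=0; pred: 22+0-11=11
Step 8: prey: 0+0-0=0; pred: 11+0-5=6
Step 9: prey: 0+0-0=0; pred: 6+0-3=3
Max prey = 65 at step 1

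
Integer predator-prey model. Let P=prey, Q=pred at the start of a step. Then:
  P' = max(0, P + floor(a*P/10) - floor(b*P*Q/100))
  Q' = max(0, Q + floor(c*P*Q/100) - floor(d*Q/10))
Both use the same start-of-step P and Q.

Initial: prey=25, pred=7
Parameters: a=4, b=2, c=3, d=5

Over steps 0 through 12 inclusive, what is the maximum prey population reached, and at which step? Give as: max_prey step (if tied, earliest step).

Step 1: prey: 25+10-3=32; pred: 7+5-3=9
Step 2: prey: 32+12-5=39; pred: 9+8-4=13
Step 3: prey: 39+15-10=44; pred: 13+15-6=22
Step 4: prey: 44+17-19=42; pred: 22+29-11=40
Step 5: prey: 42+16-33=25; pred: 40+50-20=70
Step 6: prey: 25+10-35=0; pred: 70+52-35=87
Step 7: prey: 0+0-0=0; pred: 87+0-43=44
Step 8: prey: 0+0-0=0; pred: 44+0-22=22
Step 9: prey: 0+0-0=0; pred: 22+0-11=11
Step 10: prey: 0+0-0=0; pred: 11+0-5=6
Step 11: prey: 0+0-0=0; pred: 6+0-3=3
Step 12: prey: 0+0-0=0; pred: 3+0-1=2
Max prey = 44 at step 3

Answer: 44 3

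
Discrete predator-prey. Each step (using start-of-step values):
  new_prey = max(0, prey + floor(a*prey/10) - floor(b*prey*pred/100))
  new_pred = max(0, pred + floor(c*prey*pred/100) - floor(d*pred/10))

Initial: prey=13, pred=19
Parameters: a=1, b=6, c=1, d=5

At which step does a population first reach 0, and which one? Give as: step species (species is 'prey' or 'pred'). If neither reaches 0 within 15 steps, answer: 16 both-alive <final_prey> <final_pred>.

Answer: 1 prey

Derivation:
Step 1: prey: 13+1-14=0; pred: 19+2-9=12
First extinction: prey at step 1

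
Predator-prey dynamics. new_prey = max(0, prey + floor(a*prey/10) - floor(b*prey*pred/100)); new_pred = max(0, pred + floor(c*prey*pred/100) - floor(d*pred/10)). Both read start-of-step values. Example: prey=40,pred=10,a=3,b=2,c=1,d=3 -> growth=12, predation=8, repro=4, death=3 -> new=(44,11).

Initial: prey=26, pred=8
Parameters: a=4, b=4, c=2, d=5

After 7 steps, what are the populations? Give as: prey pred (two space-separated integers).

Step 1: prey: 26+10-8=28; pred: 8+4-4=8
Step 2: prey: 28+11-8=31; pred: 8+4-4=8
Step 3: prey: 31+12-9=34; pred: 8+4-4=8
Step 4: prey: 34+13-10=37; pred: 8+5-4=9
Step 5: prey: 37+14-13=38; pred: 9+6-4=11
Step 6: prey: 38+15-16=37; pred: 11+8-5=14
Step 7: prey: 37+14-20=31; pred: 14+10-7=17

Answer: 31 17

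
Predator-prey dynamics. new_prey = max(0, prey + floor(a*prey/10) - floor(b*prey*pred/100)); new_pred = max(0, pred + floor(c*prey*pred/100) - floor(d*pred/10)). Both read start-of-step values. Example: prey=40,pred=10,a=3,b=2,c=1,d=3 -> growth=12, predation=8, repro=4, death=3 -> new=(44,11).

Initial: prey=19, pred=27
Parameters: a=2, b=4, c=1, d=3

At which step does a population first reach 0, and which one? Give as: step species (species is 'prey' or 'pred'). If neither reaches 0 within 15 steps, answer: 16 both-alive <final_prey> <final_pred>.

Step 1: prey: 19+3-20=2; pred: 27+5-8=24
Step 2: prey: 2+0-1=1; pred: 24+0-7=17
Step 3: prey: 1+0-0=1; pred: 17+0-5=12
Step 4: prey: 1+0-0=1; pred: 12+0-3=9
Step 5: prey: 1+0-0=1; pred: 9+0-2=7
Step 6: prey: 1+0-0=1; pred: 7+0-2=5
Step 7: prey: 1+0-0=1; pred: 5+0-1=4
Step 8: prey: 1+0-0=1; pred: 4+0-1=3
Step 9: prey: 1+0-0=1; pred: 3+0-0=3
Steps 10-15: state stable at prey=1, pred=3 (no change)
No extinction within 15 steps

Answer: 16 both-alive 1 3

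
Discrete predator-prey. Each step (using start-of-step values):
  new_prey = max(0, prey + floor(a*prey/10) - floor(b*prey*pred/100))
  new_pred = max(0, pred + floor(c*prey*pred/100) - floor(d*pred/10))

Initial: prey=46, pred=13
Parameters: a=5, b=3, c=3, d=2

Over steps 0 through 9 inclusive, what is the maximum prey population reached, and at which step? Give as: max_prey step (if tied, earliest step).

Step 1: prey: 46+23-17=52; pred: 13+17-2=28
Step 2: prey: 52+26-43=35; pred: 28+43-5=66
Step 3: prey: 35+17-69=0; pred: 66+69-13=122
Step 4: prey: 0+0-0=0; pred: 122+0-24=98
Step 5: prey: 0+0-0=0; pred: 98+0-19=79
Step 6: prey: 0+0-0=0; pred: 79+0-15=64
Step 7: prey: 0+0-0=0; pred: 64+0-12=52
Step 8: prey: 0+0-0=0; pred: 52+0-10=42
Step 9: prey: 0+0-0=0; pred: 42+0-8=34
Max prey = 52 at step 1

Answer: 52 1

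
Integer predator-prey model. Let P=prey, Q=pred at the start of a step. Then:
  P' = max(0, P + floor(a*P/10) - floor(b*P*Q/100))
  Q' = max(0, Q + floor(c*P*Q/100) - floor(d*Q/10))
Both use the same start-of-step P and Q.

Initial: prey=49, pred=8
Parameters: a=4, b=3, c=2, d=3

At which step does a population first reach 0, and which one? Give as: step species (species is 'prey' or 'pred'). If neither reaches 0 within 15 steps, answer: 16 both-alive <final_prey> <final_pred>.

Step 1: prey: 49+19-11=57; pred: 8+7-2=13
Step 2: prey: 57+22-22=57; pred: 13+14-3=24
Step 3: prey: 57+22-41=38; pred: 24+27-7=44
Step 4: prey: 38+15-50=3; pred: 44+33-13=64
Step 5: prey: 3+1-5=0; pred: 64+3-19=48
First extinction: prey at step 5

Answer: 5 prey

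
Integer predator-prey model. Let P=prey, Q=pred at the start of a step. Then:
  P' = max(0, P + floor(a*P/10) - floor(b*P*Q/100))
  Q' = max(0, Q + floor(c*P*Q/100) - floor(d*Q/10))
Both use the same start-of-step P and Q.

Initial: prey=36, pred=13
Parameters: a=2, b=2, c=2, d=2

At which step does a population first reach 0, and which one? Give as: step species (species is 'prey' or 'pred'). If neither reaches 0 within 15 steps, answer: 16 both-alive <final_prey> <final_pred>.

Answer: 16 both-alive 1 7

Derivation:
Step 1: prey: 36+7-9=34; pred: 13+9-2=20
Step 2: prey: 34+6-13=27; pred: 20+13-4=29
Step 3: prey: 27+5-15=17; pred: 29+15-5=39
Step 4: prey: 17+3-13=7; pred: 39+13-7=45
Step 5: prey: 7+1-6=2; pred: 45+6-9=42
Step 6: prey: 2+0-1=1; pred: 42+1-8=35
Step 7: prey: 1+0-0=1; pred: 35+0-7=28
Step 8: prey: 1+0-0=1; pred: 28+0-5=23
Step 9: prey: 1+0-0=1; pred: 23+0-4=19
Step 10: prey: 1+0-0=1; pred: 19+0-3=16
Step 11: prey: 1+0-0=1; pred: 16+0-3=13
Step 12: prey: 1+0-0=1; pred: 13+0-2=11
Step 13: prey: 1+0-0=1; pred: 11+0-2=9
Step 14: prey: 1+0-0=1; pred: 9+0-1=8
Step 15: prey: 1+0-0=1; pred: 8+0-1=7
No extinction within 15 steps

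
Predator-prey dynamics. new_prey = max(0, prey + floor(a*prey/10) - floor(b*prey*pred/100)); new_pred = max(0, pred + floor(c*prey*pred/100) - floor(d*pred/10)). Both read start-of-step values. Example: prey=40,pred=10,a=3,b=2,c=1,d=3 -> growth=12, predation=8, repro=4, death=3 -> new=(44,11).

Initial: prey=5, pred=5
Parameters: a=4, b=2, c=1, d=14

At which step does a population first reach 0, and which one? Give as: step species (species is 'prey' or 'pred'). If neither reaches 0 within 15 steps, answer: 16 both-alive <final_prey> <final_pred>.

Step 1: prey: 5+2-0=7; pred: 5+0-7=0
First extinction: pred at step 1

Answer: 1 pred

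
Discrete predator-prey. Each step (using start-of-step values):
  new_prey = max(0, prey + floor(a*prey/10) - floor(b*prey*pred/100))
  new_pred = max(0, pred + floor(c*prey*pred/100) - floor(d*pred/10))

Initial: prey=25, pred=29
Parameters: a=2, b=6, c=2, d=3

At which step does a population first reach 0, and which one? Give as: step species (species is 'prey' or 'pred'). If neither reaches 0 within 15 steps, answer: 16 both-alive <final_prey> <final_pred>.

Step 1: prey: 25+5-43=0; pred: 29+14-8=35
First extinction: prey at step 1

Answer: 1 prey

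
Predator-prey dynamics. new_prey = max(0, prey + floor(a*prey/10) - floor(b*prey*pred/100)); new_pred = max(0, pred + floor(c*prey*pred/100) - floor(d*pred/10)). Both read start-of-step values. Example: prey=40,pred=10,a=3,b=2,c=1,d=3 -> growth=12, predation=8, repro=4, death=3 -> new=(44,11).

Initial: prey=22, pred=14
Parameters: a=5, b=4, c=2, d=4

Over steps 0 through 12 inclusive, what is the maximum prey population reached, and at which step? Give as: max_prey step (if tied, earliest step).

Answer: 31 12

Derivation:
Step 1: prey: 22+11-12=21; pred: 14+6-5=15
Step 2: prey: 21+10-12=19; pred: 15+6-6=15
Step 3: prey: 19+9-11=17; pred: 15+5-6=14
Step 4: prey: 17+8-9=16; pred: 14+4-5=13
Step 5: prey: 16+8-8=16; pred: 13+4-5=12
Step 6: prey: 16+8-7=17; pred: 12+3-4=11
Step 7: prey: 17+8-7=18; pred: 11+3-4=10
Step 8: prey: 18+9-7=20; pred: 10+3-4=9
Step 9: prey: 20+10-7=23; pred: 9+3-3=9
Step 10: prey: 23+11-8=26; pred: 9+4-3=10
Step 11: prey: 26+13-10=29; pred: 10+5-4=11
Step 12: prey: 29+14-12=31; pred: 11+6-4=13
Max prey = 31 at step 12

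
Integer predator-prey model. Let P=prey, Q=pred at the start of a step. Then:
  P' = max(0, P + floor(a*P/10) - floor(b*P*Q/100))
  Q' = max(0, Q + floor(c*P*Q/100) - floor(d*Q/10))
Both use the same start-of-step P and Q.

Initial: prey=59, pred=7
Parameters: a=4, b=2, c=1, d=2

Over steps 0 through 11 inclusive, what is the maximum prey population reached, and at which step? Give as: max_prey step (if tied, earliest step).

Answer: 98 3

Derivation:
Step 1: prey: 59+23-8=74; pred: 7+4-1=10
Step 2: prey: 74+29-14=89; pred: 10+7-2=15
Step 3: prey: 89+35-26=98; pred: 15+13-3=25
Step 4: prey: 98+39-49=88; pred: 25+24-5=44
Step 5: prey: 88+35-77=46; pred: 44+38-8=74
Step 6: prey: 46+18-68=0; pred: 74+34-14=94
Step 7: prey: 0+0-0=0; pred: 94+0-18=76
Step 8: prey: 0+0-0=0; pred: 76+0-15=61
Step 9: prey: 0+0-0=0; pred: 61+0-12=49
Step 10: prey: 0+0-0=0; pred: 49+0-9=40
Step 11: prey: 0+0-0=0; pred: 40+0-8=32
Max prey = 98 at step 3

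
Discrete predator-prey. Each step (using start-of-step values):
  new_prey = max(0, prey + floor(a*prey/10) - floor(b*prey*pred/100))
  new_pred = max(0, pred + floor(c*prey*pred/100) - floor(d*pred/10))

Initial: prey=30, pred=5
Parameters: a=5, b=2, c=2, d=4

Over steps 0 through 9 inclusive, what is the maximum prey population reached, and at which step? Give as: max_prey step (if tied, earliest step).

Answer: 91 4

Derivation:
Step 1: prey: 30+15-3=42; pred: 5+3-2=6
Step 2: prey: 42+21-5=58; pred: 6+5-2=9
Step 3: prey: 58+29-10=77; pred: 9+10-3=16
Step 4: prey: 77+38-24=91; pred: 16+24-6=34
Step 5: prey: 91+45-61=75; pred: 34+61-13=82
Step 6: prey: 75+37-123=0; pred: 82+123-32=173
Step 7: prey: 0+0-0=0; pred: 173+0-69=104
Step 8: prey: 0+0-0=0; pred: 104+0-41=63
Step 9: prey: 0+0-0=0; pred: 63+0-25=38
Max prey = 91 at step 4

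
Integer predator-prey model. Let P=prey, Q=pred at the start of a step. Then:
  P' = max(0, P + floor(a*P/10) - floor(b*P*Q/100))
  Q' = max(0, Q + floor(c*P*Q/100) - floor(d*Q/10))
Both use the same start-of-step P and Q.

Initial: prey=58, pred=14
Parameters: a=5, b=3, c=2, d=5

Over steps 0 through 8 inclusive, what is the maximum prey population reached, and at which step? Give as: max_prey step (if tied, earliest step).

Step 1: prey: 58+29-24=63; pred: 14+16-7=23
Step 2: prey: 63+31-43=51; pred: 23+28-11=40
Step 3: prey: 51+25-61=15; pred: 40+40-20=60
Step 4: prey: 15+7-27=0; pred: 60+18-30=48
Step 5: prey: 0+0-0=0; pred: 48+0-24=24
Step 6: prey: 0+0-0=0; pred: 24+0-12=12
Step 7: prey: 0+0-0=0; pred: 12+0-6=6
Step 8: prey: 0+0-0=0; pred: 6+0-3=3
Max prey = 63 at step 1

Answer: 63 1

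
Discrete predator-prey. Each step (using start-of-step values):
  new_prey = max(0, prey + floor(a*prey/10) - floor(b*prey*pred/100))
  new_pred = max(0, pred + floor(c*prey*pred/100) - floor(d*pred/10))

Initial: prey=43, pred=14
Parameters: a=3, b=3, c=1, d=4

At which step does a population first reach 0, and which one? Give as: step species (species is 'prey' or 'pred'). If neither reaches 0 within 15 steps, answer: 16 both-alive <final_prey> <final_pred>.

Answer: 16 both-alive 83 8

Derivation:
Step 1: prey: 43+12-18=37; pred: 14+6-5=15
Step 2: prey: 37+11-16=32; pred: 15+5-6=14
Step 3: prey: 32+9-13=28; pred: 14+4-5=13
Step 4: prey: 28+8-10=26; pred: 13+3-5=11
Step 5: prey: 26+7-8=25; pred: 11+2-4=9
Step 6: prey: 25+7-6=26; pred: 9+2-3=8
Step 7: prey: 26+7-6=27; pred: 8+2-3=7
Step 8: prey: 27+8-5=30; pred: 7+1-2=6
Step 9: prey: 30+9-5=34; pred: 6+1-2=5
Step 10: prey: 34+10-5=39; pred: 5+1-2=4
Step 11: prey: 39+11-4=46; pred: 4+1-1=4
Step 12: prey: 46+13-5=54; pred: 4+1-1=4
Step 13: prey: 54+16-6=64; pred: 4+2-1=5
Step 14: prey: 64+19-9=74; pred: 5+3-2=6
Step 15: prey: 74+22-13=83; pred: 6+4-2=8
No extinction within 15 steps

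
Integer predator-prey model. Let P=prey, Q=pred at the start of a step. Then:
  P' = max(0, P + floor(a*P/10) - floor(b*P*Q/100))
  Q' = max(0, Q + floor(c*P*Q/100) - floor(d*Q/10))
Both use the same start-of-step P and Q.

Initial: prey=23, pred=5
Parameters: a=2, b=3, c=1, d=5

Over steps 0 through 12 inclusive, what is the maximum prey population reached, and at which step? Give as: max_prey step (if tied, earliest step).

Step 1: prey: 23+4-3=24; pred: 5+1-2=4
Step 2: prey: 24+4-2=26; pred: 4+0-2=2
Step 3: prey: 26+5-1=30; pred: 2+0-1=1
Step 4: prey: 30+6-0=36; pred: 1+0-0=1
Step 5: prey: 36+7-1=42; pred: 1+0-0=1
Step 6: prey: 42+8-1=49; pred: 1+0-0=1
Step 7: prey: 49+9-1=57; pred: 1+0-0=1
Step 8: prey: 57+11-1=67; pred: 1+0-0=1
Step 9: prey: 67+13-2=78; pred: 1+0-0=1
Step 10: prey: 78+15-2=91; pred: 1+0-0=1
Step 11: prey: 91+18-2=107; pred: 1+0-0=1
Step 12: prey: 107+21-3=125; pred: 1+1-0=2
Max prey = 125 at step 12

Answer: 125 12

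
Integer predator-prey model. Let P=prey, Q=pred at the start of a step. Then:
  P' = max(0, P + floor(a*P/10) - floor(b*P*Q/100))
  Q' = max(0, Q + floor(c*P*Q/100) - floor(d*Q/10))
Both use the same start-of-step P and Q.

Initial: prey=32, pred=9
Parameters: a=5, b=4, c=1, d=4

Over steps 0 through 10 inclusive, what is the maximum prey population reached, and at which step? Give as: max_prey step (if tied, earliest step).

Step 1: prey: 32+16-11=37; pred: 9+2-3=8
Step 2: prey: 37+18-11=44; pred: 8+2-3=7
Step 3: prey: 44+22-12=54; pred: 7+3-2=8
Step 4: prey: 54+27-17=64; pred: 8+4-3=9
Step 5: prey: 64+32-23=73; pred: 9+5-3=11
Step 6: prey: 73+36-32=77; pred: 11+8-4=15
Step 7: prey: 77+38-46=69; pred: 15+11-6=20
Step 8: prey: 69+34-55=48; pred: 20+13-8=25
Step 9: prey: 48+24-48=24; pred: 25+12-10=27
Step 10: prey: 24+12-25=11; pred: 27+6-10=23
Max prey = 77 at step 6

Answer: 77 6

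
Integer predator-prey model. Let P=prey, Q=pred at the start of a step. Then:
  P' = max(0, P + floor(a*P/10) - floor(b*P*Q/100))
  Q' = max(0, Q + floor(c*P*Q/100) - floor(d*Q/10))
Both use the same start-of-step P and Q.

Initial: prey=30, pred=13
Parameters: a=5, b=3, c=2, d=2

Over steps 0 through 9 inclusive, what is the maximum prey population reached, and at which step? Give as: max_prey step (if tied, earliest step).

Answer: 34 1

Derivation:
Step 1: prey: 30+15-11=34; pred: 13+7-2=18
Step 2: prey: 34+17-18=33; pred: 18+12-3=27
Step 3: prey: 33+16-26=23; pred: 27+17-5=39
Step 4: prey: 23+11-26=8; pred: 39+17-7=49
Step 5: prey: 8+4-11=1; pred: 49+7-9=47
Step 6: prey: 1+0-1=0; pred: 47+0-9=38
Step 7: prey: 0+0-0=0; pred: 38+0-7=31
Step 8: prey: 0+0-0=0; pred: 31+0-6=25
Step 9: prey: 0+0-0=0; pred: 25+0-5=20
Max prey = 34 at step 1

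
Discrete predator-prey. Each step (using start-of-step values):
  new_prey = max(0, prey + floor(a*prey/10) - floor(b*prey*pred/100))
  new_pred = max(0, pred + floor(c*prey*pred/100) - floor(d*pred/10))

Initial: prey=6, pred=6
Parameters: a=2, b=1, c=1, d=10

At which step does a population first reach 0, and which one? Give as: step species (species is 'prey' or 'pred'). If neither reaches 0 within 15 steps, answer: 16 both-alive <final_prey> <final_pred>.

Step 1: prey: 6+1-0=7; pred: 6+0-6=0
First extinction: pred at step 1

Answer: 1 pred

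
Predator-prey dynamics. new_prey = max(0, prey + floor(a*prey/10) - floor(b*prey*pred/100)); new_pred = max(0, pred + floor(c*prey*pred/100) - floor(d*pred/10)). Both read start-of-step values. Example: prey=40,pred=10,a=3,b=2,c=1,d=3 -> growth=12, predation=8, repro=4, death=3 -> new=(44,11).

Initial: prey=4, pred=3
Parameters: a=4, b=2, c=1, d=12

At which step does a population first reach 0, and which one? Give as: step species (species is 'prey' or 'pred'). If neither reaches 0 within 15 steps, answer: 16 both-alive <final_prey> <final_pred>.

Step 1: prey: 4+1-0=5; pred: 3+0-3=0
First extinction: pred at step 1

Answer: 1 pred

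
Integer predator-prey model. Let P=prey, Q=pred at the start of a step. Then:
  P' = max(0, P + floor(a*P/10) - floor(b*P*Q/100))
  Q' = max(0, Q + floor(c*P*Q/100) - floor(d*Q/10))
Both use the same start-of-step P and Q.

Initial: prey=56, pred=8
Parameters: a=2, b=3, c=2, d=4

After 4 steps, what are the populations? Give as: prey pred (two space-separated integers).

Answer: 5 34

Derivation:
Step 1: prey: 56+11-13=54; pred: 8+8-3=13
Step 2: prey: 54+10-21=43; pred: 13+14-5=22
Step 3: prey: 43+8-28=23; pred: 22+18-8=32
Step 4: prey: 23+4-22=5; pred: 32+14-12=34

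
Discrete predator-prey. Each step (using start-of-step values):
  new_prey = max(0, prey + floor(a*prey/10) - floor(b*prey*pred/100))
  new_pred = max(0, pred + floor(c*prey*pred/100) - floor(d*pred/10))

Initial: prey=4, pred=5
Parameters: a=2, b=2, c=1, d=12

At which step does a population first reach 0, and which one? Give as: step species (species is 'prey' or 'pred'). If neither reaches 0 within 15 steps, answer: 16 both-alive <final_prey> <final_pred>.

Step 1: prey: 4+0-0=4; pred: 5+0-6=0
First extinction: pred at step 1

Answer: 1 pred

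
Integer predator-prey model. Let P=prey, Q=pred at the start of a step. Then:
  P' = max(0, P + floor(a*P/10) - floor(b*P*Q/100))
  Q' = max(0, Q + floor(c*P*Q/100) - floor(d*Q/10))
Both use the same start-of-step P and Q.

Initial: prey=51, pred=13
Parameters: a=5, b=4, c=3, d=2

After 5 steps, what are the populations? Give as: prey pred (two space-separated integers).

Answer: 0 56

Derivation:
Step 1: prey: 51+25-26=50; pred: 13+19-2=30
Step 2: prey: 50+25-60=15; pred: 30+45-6=69
Step 3: prey: 15+7-41=0; pred: 69+31-13=87
Step 4: prey: 0+0-0=0; pred: 87+0-17=70
Step 5: prey: 0+0-0=0; pred: 70+0-14=56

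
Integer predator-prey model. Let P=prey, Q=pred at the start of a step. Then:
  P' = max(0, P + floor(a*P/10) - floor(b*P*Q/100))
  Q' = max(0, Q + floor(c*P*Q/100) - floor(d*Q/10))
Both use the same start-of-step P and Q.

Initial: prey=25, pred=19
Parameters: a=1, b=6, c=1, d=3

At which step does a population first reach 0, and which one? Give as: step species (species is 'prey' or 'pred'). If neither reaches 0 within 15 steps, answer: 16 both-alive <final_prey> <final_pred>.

Step 1: prey: 25+2-28=0; pred: 19+4-5=18
First extinction: prey at step 1

Answer: 1 prey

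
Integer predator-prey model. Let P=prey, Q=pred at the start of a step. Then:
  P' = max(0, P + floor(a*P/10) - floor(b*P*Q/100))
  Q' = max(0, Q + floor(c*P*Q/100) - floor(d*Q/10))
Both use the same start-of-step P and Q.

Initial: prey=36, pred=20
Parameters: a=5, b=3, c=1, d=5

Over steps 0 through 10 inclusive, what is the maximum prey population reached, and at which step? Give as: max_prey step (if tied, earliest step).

Step 1: prey: 36+18-21=33; pred: 20+7-10=17
Step 2: prey: 33+16-16=33; pred: 17+5-8=14
Step 3: prey: 33+16-13=36; pred: 14+4-7=11
Step 4: prey: 36+18-11=43; pred: 11+3-5=9
Step 5: prey: 43+21-11=53; pred: 9+3-4=8
Step 6: prey: 53+26-12=67; pred: 8+4-4=8
Step 7: prey: 67+33-16=84; pred: 8+5-4=9
Step 8: prey: 84+42-22=104; pred: 9+7-4=12
Step 9: prey: 104+52-37=119; pred: 12+12-6=18
Step 10: prey: 119+59-64=114; pred: 18+21-9=30
Max prey = 119 at step 9

Answer: 119 9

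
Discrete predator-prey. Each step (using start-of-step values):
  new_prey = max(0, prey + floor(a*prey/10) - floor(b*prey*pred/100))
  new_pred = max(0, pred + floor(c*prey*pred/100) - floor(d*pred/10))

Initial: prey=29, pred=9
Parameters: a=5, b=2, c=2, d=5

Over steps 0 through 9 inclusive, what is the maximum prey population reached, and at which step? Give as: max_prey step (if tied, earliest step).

Answer: 72 4

Derivation:
Step 1: prey: 29+14-5=38; pred: 9+5-4=10
Step 2: prey: 38+19-7=50; pred: 10+7-5=12
Step 3: prey: 50+25-12=63; pred: 12+12-6=18
Step 4: prey: 63+31-22=72; pred: 18+22-9=31
Step 5: prey: 72+36-44=64; pred: 31+44-15=60
Step 6: prey: 64+32-76=20; pred: 60+76-30=106
Step 7: prey: 20+10-42=0; pred: 106+42-53=95
Step 8: prey: 0+0-0=0; pred: 95+0-47=48
Step 9: prey: 0+0-0=0; pred: 48+0-24=24
Max prey = 72 at step 4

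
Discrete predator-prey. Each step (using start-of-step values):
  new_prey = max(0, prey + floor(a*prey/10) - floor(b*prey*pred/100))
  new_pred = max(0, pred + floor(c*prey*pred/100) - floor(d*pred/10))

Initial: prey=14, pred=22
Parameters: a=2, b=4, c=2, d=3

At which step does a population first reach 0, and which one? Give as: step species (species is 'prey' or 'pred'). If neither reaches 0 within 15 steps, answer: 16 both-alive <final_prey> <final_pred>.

Step 1: prey: 14+2-12=4; pred: 22+6-6=22
Step 2: prey: 4+0-3=1; pred: 22+1-6=17
Step 3: prey: 1+0-0=1; pred: 17+0-5=12
Step 4: prey: 1+0-0=1; pred: 12+0-3=9
Step 5: prey: 1+0-0=1; pred: 9+0-2=7
Step 6: prey: 1+0-0=1; pred: 7+0-2=5
Step 7: prey: 1+0-0=1; pred: 5+0-1=4
Step 8: prey: 1+0-0=1; pred: 4+0-1=3
Step 9: prey: 1+0-0=1; pred: 3+0-0=3
Steps 10-15: state stable at prey=1, pred=3 (no change)
No extinction within 15 steps

Answer: 16 both-alive 1 3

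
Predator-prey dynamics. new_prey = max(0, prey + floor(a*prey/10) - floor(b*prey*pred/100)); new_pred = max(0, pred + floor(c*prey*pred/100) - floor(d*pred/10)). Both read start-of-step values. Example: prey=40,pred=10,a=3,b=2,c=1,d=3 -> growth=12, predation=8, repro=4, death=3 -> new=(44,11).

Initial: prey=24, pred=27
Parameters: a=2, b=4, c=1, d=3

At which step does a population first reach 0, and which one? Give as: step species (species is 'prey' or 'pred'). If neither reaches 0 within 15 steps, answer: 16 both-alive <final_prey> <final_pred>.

Step 1: prey: 24+4-25=3; pred: 27+6-8=25
Step 2: prey: 3+0-3=0; pred: 25+0-7=18
First extinction: prey at step 2

Answer: 2 prey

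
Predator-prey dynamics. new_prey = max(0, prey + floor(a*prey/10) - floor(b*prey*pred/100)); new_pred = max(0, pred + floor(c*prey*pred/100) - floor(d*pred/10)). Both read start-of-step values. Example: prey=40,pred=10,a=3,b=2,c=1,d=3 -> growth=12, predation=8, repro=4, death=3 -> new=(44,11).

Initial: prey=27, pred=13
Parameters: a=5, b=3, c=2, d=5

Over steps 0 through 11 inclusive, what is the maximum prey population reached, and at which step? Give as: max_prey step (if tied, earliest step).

Answer: 35 3

Derivation:
Step 1: prey: 27+13-10=30; pred: 13+7-6=14
Step 2: prey: 30+15-12=33; pred: 14+8-7=15
Step 3: prey: 33+16-14=35; pred: 15+9-7=17
Step 4: prey: 35+17-17=35; pred: 17+11-8=20
Step 5: prey: 35+17-21=31; pred: 20+14-10=24
Step 6: prey: 31+15-22=24; pred: 24+14-12=26
Step 7: prey: 24+12-18=18; pred: 26+12-13=25
Step 8: prey: 18+9-13=14; pred: 25+9-12=22
Step 9: prey: 14+7-9=12; pred: 22+6-11=17
Step 10: prey: 12+6-6=12; pred: 17+4-8=13
Step 11: prey: 12+6-4=14; pred: 13+3-6=10
Max prey = 35 at step 3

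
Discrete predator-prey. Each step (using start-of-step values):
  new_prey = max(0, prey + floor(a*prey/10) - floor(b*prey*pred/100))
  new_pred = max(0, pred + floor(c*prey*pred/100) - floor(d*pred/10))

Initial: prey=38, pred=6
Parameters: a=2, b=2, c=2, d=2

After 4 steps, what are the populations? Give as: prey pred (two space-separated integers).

Answer: 27 38

Derivation:
Step 1: prey: 38+7-4=41; pred: 6+4-1=9
Step 2: prey: 41+8-7=42; pred: 9+7-1=15
Step 3: prey: 42+8-12=38; pred: 15+12-3=24
Step 4: prey: 38+7-18=27; pred: 24+18-4=38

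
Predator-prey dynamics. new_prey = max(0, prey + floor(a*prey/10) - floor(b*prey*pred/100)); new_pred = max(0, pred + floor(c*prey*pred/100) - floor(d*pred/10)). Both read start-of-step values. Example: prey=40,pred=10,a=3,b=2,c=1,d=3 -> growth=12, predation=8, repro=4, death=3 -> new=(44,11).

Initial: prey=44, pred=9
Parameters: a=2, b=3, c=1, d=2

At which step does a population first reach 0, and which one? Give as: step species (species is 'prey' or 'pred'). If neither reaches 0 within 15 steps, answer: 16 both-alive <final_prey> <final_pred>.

Step 1: prey: 44+8-11=41; pred: 9+3-1=11
Step 2: prey: 41+8-13=36; pred: 11+4-2=13
Step 3: prey: 36+7-14=29; pred: 13+4-2=15
Step 4: prey: 29+5-13=21; pred: 15+4-3=16
Step 5: prey: 21+4-10=15; pred: 16+3-3=16
Step 6: prey: 15+3-7=11; pred: 16+2-3=15
Step 7: prey: 11+2-4=9; pred: 15+1-3=13
Step 8: prey: 9+1-3=7; pred: 13+1-2=12
Step 9: prey: 7+1-2=6; pred: 12+0-2=10
Step 10: prey: 6+1-1=6; pred: 10+0-2=8
Step 11: prey: 6+1-1=6; pred: 8+0-1=7
Step 12: prey: 6+1-1=6; pred: 7+0-1=6
Step 13: prey: 6+1-1=6; pred: 6+0-1=5
Step 14: prey: 6+1-0=7; pred: 5+0-1=4
Step 15: prey: 7+1-0=8; pred: 4+0-0=4
No extinction within 15 steps

Answer: 16 both-alive 8 4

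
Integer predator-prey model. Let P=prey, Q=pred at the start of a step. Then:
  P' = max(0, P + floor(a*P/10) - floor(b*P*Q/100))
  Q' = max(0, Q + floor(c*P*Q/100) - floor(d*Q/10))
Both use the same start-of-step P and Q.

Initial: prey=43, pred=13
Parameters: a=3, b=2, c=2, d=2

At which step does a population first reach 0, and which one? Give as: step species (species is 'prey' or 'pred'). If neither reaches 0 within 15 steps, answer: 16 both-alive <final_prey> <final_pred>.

Step 1: prey: 43+12-11=44; pred: 13+11-2=22
Step 2: prey: 44+13-19=38; pred: 22+19-4=37
Step 3: prey: 38+11-28=21; pred: 37+28-7=58
Step 4: prey: 21+6-24=3; pred: 58+24-11=71
Step 5: prey: 3+0-4=0; pred: 71+4-14=61
First extinction: prey at step 5

Answer: 5 prey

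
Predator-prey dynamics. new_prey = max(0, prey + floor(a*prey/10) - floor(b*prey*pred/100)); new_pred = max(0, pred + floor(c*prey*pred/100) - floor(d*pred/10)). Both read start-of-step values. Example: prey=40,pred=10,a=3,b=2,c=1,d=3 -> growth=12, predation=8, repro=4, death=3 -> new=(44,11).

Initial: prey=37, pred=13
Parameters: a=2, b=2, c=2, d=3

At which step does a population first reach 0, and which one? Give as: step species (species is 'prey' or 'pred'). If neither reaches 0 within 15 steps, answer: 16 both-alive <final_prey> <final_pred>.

Answer: 16 both-alive 2 3

Derivation:
Step 1: prey: 37+7-9=35; pred: 13+9-3=19
Step 2: prey: 35+7-13=29; pred: 19+13-5=27
Step 3: prey: 29+5-15=19; pred: 27+15-8=34
Step 4: prey: 19+3-12=10; pred: 34+12-10=36
Step 5: prey: 10+2-7=5; pred: 36+7-10=33
Step 6: prey: 5+1-3=3; pred: 33+3-9=27
Step 7: prey: 3+0-1=2; pred: 27+1-8=20
Step 8: prey: 2+0-0=2; pred: 20+0-6=14
Step 9: prey: 2+0-0=2; pred: 14+0-4=10
Step 10: prey: 2+0-0=2; pred: 10+0-3=7
Step 11: prey: 2+0-0=2; pred: 7+0-2=5
Step 12: prey: 2+0-0=2; pred: 5+0-1=4
Step 13: prey: 2+0-0=2; pred: 4+0-1=3
Step 14: prey: 2+0-0=2; pred: 3+0-0=3
Steps 15-15: state stable at prey=2, pred=3 (no change)
No extinction within 15 steps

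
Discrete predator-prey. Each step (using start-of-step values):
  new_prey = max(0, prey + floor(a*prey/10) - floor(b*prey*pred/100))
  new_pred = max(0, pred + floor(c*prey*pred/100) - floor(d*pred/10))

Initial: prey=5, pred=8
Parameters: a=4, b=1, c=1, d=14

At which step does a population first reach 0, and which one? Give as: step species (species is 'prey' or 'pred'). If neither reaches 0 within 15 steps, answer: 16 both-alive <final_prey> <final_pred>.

Answer: 1 pred

Derivation:
Step 1: prey: 5+2-0=7; pred: 8+0-11=0
First extinction: pred at step 1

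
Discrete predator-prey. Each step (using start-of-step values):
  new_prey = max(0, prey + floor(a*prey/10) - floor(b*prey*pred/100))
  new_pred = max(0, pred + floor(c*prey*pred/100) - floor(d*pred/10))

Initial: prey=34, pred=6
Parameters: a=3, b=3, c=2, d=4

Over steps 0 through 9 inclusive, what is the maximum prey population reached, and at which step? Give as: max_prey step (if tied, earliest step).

Step 1: prey: 34+10-6=38; pred: 6+4-2=8
Step 2: prey: 38+11-9=40; pred: 8+6-3=11
Step 3: prey: 40+12-13=39; pred: 11+8-4=15
Step 4: prey: 39+11-17=33; pred: 15+11-6=20
Step 5: prey: 33+9-19=23; pred: 20+13-8=25
Step 6: prey: 23+6-17=12; pred: 25+11-10=26
Step 7: prey: 12+3-9=6; pred: 26+6-10=22
Step 8: prey: 6+1-3=4; pred: 22+2-8=16
Step 9: prey: 4+1-1=4; pred: 16+1-6=11
Max prey = 40 at step 2

Answer: 40 2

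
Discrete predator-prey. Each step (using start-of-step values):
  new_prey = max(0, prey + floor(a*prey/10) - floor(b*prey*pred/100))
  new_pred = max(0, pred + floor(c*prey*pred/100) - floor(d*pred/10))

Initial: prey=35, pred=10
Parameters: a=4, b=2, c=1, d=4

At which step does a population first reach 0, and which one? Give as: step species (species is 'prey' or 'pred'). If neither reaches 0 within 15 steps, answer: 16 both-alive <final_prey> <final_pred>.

Step 1: prey: 35+14-7=42; pred: 10+3-4=9
Step 2: prey: 42+16-7=51; pred: 9+3-3=9
Step 3: prey: 51+20-9=62; pred: 9+4-3=10
Step 4: prey: 62+24-12=74; pred: 10+6-4=12
Step 5: prey: 74+29-17=86; pred: 12+8-4=16
Step 6: prey: 86+34-27=93; pred: 16+13-6=23
Step 7: prey: 93+37-42=88; pred: 23+21-9=35
Step 8: prey: 88+35-61=62; pred: 35+30-14=51
Step 9: prey: 62+24-63=23; pred: 51+31-20=62
Step 10: prey: 23+9-28=4; pred: 62+14-24=52
Step 11: prey: 4+1-4=1; pred: 52+2-20=34
Step 12: prey: 1+0-0=1; pred: 34+0-13=21
Step 13: prey: 1+0-0=1; pred: 21+0-8=13
Step 14: prey: 1+0-0=1; pred: 13+0-5=8
Step 15: prey: 1+0-0=1; pred: 8+0-3=5
No extinction within 15 steps

Answer: 16 both-alive 1 5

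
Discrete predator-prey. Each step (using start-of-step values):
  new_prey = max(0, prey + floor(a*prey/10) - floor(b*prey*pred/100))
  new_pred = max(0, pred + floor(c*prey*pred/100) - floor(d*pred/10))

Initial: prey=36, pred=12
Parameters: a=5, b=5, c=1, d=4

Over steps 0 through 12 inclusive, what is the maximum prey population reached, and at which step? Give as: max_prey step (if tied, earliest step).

Answer: 63 11

Derivation:
Step 1: prey: 36+18-21=33; pred: 12+4-4=12
Step 2: prey: 33+16-19=30; pred: 12+3-4=11
Step 3: prey: 30+15-16=29; pred: 11+3-4=10
Step 4: prey: 29+14-14=29; pred: 10+2-4=8
Step 5: prey: 29+14-11=32; pred: 8+2-3=7
Step 6: prey: 32+16-11=37; pred: 7+2-2=7
Step 7: prey: 37+18-12=43; pred: 7+2-2=7
Step 8: prey: 43+21-15=49; pred: 7+3-2=8
Step 9: prey: 49+24-19=54; pred: 8+3-3=8
Step 10: prey: 54+27-21=60; pred: 8+4-3=9
Step 11: prey: 60+30-27=63; pred: 9+5-3=11
Step 12: prey: 63+31-34=60; pred: 11+6-4=13
Max prey = 63 at step 11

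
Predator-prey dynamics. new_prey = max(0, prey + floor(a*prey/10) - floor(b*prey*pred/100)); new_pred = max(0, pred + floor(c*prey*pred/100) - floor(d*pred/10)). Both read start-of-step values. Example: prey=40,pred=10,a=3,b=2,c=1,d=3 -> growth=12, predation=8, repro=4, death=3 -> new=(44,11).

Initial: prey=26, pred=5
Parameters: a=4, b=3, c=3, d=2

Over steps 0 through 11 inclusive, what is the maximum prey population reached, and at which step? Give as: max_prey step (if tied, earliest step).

Step 1: prey: 26+10-3=33; pred: 5+3-1=7
Step 2: prey: 33+13-6=40; pred: 7+6-1=12
Step 3: prey: 40+16-14=42; pred: 12+14-2=24
Step 4: prey: 42+16-30=28; pred: 24+30-4=50
Step 5: prey: 28+11-42=0; pred: 50+42-10=82
Step 6: prey: 0+0-0=0; pred: 82+0-16=66
Step 7: prey: 0+0-0=0; pred: 66+0-13=53
Step 8: prey: 0+0-0=0; pred: 53+0-10=43
Step 9: prey: 0+0-0=0; pred: 43+0-8=35
Step 10: prey: 0+0-0=0; pred: 35+0-7=28
Step 11: prey: 0+0-0=0; pred: 28+0-5=23
Max prey = 42 at step 3

Answer: 42 3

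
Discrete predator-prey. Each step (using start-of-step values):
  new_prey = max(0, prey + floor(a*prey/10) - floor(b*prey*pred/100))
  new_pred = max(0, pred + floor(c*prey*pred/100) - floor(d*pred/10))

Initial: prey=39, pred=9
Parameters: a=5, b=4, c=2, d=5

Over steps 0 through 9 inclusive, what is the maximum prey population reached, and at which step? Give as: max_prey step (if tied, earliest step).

Answer: 45 2

Derivation:
Step 1: prey: 39+19-14=44; pred: 9+7-4=12
Step 2: prey: 44+22-21=45; pred: 12+10-6=16
Step 3: prey: 45+22-28=39; pred: 16+14-8=22
Step 4: prey: 39+19-34=24; pred: 22+17-11=28
Step 5: prey: 24+12-26=10; pred: 28+13-14=27
Step 6: prey: 10+5-10=5; pred: 27+5-13=19
Step 7: prey: 5+2-3=4; pred: 19+1-9=11
Step 8: prey: 4+2-1=5; pred: 11+0-5=6
Step 9: prey: 5+2-1=6; pred: 6+0-3=3
Max prey = 45 at step 2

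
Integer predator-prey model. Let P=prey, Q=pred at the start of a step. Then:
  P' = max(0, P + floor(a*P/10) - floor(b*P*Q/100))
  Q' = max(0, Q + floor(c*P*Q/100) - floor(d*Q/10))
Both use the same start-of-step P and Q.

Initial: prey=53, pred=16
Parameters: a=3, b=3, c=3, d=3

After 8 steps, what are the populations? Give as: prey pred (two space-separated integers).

Answer: 0 13

Derivation:
Step 1: prey: 53+15-25=43; pred: 16+25-4=37
Step 2: prey: 43+12-47=8; pred: 37+47-11=73
Step 3: prey: 8+2-17=0; pred: 73+17-21=69
Step 4: prey: 0+0-0=0; pred: 69+0-20=49
Step 5: prey: 0+0-0=0; pred: 49+0-14=35
Step 6: prey: 0+0-0=0; pred: 35+0-10=25
Step 7: prey: 0+0-0=0; pred: 25+0-7=18
Step 8: prey: 0+0-0=0; pred: 18+0-5=13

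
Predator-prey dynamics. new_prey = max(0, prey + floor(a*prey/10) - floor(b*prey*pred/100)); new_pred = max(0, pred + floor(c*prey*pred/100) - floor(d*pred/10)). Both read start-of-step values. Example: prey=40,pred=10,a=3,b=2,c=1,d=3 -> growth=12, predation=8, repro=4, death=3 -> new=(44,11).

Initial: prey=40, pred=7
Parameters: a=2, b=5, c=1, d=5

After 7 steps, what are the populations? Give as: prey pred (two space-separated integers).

Step 1: prey: 40+8-14=34; pred: 7+2-3=6
Step 2: prey: 34+6-10=30; pred: 6+2-3=5
Step 3: prey: 30+6-7=29; pred: 5+1-2=4
Step 4: prey: 29+5-5=29; pred: 4+1-2=3
Step 5: prey: 29+5-4=30; pred: 3+0-1=2
Step 6: prey: 30+6-3=33; pred: 2+0-1=1
Step 7: prey: 33+6-1=38; pred: 1+0-0=1

Answer: 38 1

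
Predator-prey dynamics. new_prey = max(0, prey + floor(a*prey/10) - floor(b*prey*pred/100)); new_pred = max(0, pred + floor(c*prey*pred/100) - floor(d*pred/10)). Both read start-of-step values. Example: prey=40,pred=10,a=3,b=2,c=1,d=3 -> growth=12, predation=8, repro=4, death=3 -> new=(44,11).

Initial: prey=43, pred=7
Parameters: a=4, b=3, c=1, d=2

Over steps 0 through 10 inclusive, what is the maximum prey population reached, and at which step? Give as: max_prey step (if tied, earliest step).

Answer: 61 3

Derivation:
Step 1: prey: 43+17-9=51; pred: 7+3-1=9
Step 2: prey: 51+20-13=58; pred: 9+4-1=12
Step 3: prey: 58+23-20=61; pred: 12+6-2=16
Step 4: prey: 61+24-29=56; pred: 16+9-3=22
Step 5: prey: 56+22-36=42; pred: 22+12-4=30
Step 6: prey: 42+16-37=21; pred: 30+12-6=36
Step 7: prey: 21+8-22=7; pred: 36+7-7=36
Step 8: prey: 7+2-7=2; pred: 36+2-7=31
Step 9: prey: 2+0-1=1; pred: 31+0-6=25
Step 10: prey: 1+0-0=1; pred: 25+0-5=20
Max prey = 61 at step 3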